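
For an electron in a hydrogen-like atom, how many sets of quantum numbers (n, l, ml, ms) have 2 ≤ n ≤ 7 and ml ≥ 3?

Go shell by shell, enumerating (l, ml) with ml ≥ 3:
n=4 → 1; n=5 → 3; n=6 → 6; n=7 → 10.
Orbitals: 1 + 3 + 6 + 10 = 20. Including both spin states (ms = ±1/2) gives 2 × 20 = 40 states.

40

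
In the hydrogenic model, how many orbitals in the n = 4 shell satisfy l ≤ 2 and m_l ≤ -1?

3

Go through l = 0, …, 3 (the values permitted for n = 4).
The (l, m_l) pairs meeting l ≤ 2 and m_l ≤ -1 give: l=1 → 1; l=2 → 2.
Total orbitals: 1 + 2 = 3.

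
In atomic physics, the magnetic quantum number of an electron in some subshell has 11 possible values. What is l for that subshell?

m_l ranges over 2l+1 integers, so 2l+1 = 11 ⇒ l = 5.

l = 5 (h)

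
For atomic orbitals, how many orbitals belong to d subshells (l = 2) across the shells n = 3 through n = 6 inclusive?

20

A d subshell (l = 2) exists for every n ≥ 3, so shells n = 3, 4, 5, 6 each contribute one — 4 subshells.
Since each d subshell has 2·2+1 = 5 orbitals, the total is 4 × 5 = 20.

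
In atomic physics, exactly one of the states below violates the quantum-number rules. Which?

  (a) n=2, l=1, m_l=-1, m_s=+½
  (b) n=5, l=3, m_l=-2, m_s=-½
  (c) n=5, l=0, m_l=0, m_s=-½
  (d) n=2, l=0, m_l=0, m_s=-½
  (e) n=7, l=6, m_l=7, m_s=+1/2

(e)

(e) has |m_l| = 7 > l = 6, violating −l ≤ m_l ≤ l.
The remaining sets (a), (b), (c), (d) satisfy all four rules.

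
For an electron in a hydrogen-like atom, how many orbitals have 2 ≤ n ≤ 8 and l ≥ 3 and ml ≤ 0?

80

Work shell by shell — for each n, count the (l, ml) pairs that satisfy l ≥ 3 and ml ≤ 0:
n=4 → 4; n=5 → 9; n=6 → 15; n=7 → 22; n=8 → 30.
Total orbitals: 4 + 9 + 15 + 22 + 30 = 80.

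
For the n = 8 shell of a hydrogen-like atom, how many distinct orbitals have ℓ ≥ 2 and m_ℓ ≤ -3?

15

With n = 8 the allowed ℓ are 0, 1, …, 7.
Per ℓ-value: ℓ=3 → 1; ℓ=4 → 2; ℓ=5 → 3; ℓ=6 → 4; ℓ=7 → 5.
Total orbitals: 1 + 2 + 3 + 4 + 5 = 15.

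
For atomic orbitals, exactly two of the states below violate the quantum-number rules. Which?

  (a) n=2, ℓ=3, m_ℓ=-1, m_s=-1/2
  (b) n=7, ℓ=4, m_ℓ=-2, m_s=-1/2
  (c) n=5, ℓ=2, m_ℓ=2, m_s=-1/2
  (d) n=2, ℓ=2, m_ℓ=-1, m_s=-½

(a) and (d)

(a) has ℓ = 3 ≥ n = 2, violating 0 ≤ ℓ ≤ n−1.
(d) has ℓ = 2 ≥ n = 2, violating 0 ≤ ℓ ≤ n−1.
The remaining sets (b), (c) satisfy all four rules.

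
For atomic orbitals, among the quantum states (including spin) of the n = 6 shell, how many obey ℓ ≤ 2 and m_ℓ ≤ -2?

2

Orbitals with ℓ ≤ 2 and m_ℓ ≤ -2, by ℓ: ℓ=2 → 1.
Orbitals: 1. Each orbital carries two spin states, so 1 × 2 = 2 states.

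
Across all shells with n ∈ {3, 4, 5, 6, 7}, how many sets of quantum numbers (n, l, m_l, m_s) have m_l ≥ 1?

Treat each shell separately and count matching orbitals:
n=3 → 3; n=4 → 6; n=5 → 10; n=6 → 15; n=7 → 21.
Orbitals: 3 + 6 + 10 + 15 + 21 = 55. Including both spin states (m_s = ±1/2) gives 2 × 55 = 110 states.

110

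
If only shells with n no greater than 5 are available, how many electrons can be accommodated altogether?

110

Total orbitals = 1² + 2² + 3² + 4² + 5² = 55. Doubling for spin gives 110 electrons.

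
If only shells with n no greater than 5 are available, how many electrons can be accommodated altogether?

Total orbitals = 1² + 2² + 3² + 4² + 5² = 55. Doubling for spin gives 110 electrons.

110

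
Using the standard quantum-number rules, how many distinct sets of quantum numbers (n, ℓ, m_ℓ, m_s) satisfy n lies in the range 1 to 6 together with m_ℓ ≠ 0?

140

Work shell by shell — for each n, count the (ℓ, m_ℓ) pairs that satisfy m_ℓ ≠ 0:
n=2 → 2; n=3 → 6; n=4 → 12; n=5 → 20; n=6 → 30.
Orbitals: 2 + 6 + 12 + 20 + 30 = 70. Including both spin states (m_s = ±1/2) gives 2 × 70 = 140 states.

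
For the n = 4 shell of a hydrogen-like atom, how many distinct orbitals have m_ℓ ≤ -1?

6

For n = 4, ℓ ranges over 0 … 3.
Per ℓ-value: ℓ=1 → 1; ℓ=2 → 2; ℓ=3 → 3.
Total orbitals: 1 + 2 + 3 = 6.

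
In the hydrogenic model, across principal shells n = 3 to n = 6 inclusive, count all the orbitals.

Shell n has n² orbitals: 3²=9 + 4²=16 + 5²=25 + 6²=36 = 86 orbitals.

86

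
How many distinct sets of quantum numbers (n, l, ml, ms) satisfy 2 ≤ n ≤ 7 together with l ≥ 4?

For each n in the range, tally the orbitals obeying l ≥ 4:
n=5 → 9; n=6 → 20; n=7 → 33.
Orbitals: 9 + 20 + 33 = 62. Including both spin states (ms = ±1/2) gives 2 × 62 = 124 states.

124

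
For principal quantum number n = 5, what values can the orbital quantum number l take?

0, 1, 2, 3, 4

l is an integer with 0 ≤ l ≤ n−1, so for n = 5: l = 0, 1, 2, 3, 4.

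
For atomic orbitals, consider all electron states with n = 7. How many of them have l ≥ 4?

66

The n = 7 shell has l = 0 through 6; check each.
Contributions: l=4 → 9; l=5 → 11; l=6 → 13.
Orbitals: 9 + 11 + 13 = 33. Each orbital carries two spin states, so 33 × 2 = 66 states.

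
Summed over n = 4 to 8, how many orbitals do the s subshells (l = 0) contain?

An s subshell (l = 0) exists for every n ≥ 1, so shells n = 4, 5, 6, 7, 8 each contribute one — 5 subshells.
Since each s subshell has 2·0+1 = 1 orbital, the total is 5 × 1 = 5.

5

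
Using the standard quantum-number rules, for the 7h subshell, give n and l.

n = 7, l = 5

The leading integer gives n = 7; the letter 'h' means l = 5.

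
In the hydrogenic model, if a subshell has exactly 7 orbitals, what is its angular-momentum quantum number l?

2l+1 = 7 gives l = 3.

l = 3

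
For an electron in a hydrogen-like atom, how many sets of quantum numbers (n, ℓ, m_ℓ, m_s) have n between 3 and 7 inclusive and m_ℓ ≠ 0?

Work shell by shell — for each n, count the (ℓ, m_ℓ) pairs that satisfy m_ℓ ≠ 0:
n=3 → 6; n=4 → 12; n=5 → 20; n=6 → 30; n=7 → 42.
Orbitals: 6 + 12 + 20 + 30 + 42 = 110. Including both spin states (m_s = ±1/2) gives 2 × 110 = 220 states.

220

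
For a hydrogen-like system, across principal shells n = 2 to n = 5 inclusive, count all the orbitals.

54

Shell n has n² orbitals: 2²=4 + 3²=9 + 4²=16 + 5²=25 = 54 orbitals.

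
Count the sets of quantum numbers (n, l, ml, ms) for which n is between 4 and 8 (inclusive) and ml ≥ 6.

8

Treat each shell separately and count matching orbitals:
n=7 → 1; n=8 → 3.
Orbitals: 1 + 3 = 4. Including both spin states (ms = ±1/2) gives 2 × 4 = 8 states.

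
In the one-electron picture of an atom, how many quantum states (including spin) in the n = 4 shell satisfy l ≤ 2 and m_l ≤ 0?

The (l, m_l) pairs meeting l ≤ 2 and m_l ≤ 0 give: l=0 → 1; l=1 → 2; l=2 → 3.
Orbitals: 1 + 2 + 3 = 6. Each orbital carries two spin states, so 6 × 2 = 12 states.

12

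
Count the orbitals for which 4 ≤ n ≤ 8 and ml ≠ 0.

160

Treat each shell separately and count matching orbitals:
n=4 → 12; n=5 → 20; n=6 → 30; n=7 → 42; n=8 → 56.
Total orbitals: 12 + 20 + 30 + 42 + 56 = 160.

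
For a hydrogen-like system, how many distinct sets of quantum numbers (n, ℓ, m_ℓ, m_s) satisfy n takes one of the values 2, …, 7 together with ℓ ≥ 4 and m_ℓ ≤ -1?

56

Count contributing orbitals for each principal shell:
n=5 → 4; n=6 → 9; n=7 → 15.
Orbitals: 4 + 9 + 15 = 28. Including both spin states (m_s = ±1/2) gives 2 × 28 = 56 states.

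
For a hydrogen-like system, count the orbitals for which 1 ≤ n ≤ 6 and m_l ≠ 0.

70

Treat each shell separately and count matching orbitals:
n=2 → 2; n=3 → 6; n=4 → 12; n=5 → 20; n=6 → 30.
Total orbitals: 2 + 6 + 12 + 20 + 30 = 70.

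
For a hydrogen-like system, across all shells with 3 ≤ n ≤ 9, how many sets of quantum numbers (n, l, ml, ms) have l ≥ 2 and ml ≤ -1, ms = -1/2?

For each n in the range, tally the orbitals obeying l ≥ 2 and ml ≤ -1:
n=3 → 2; n=4 → 5; n=5 → 9; n=6 → 14; n=7 → 20; n=8 → 27; n=9 → 35.
Orbitals: 2 + 5 + 9 + 14 + 20 + 27 + 35 = 112. With ms fixed to -1/2 there is one state per orbital, so 112 states.

112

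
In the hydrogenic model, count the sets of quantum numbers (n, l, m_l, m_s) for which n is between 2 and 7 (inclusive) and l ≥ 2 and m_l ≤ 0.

Count contributing orbitals for each principal shell:
n=3 → 3; n=4 → 7; n=5 → 12; n=6 → 18; n=7 → 25.
Orbitals: 3 + 7 + 12 + 18 + 25 = 65. Including both spin states (m_s = ±1/2) gives 2 × 65 = 130 states.

130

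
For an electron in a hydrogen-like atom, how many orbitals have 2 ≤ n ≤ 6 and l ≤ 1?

20

For each n in the range, tally the orbitals obeying l ≤ 1:
n=2 → 4; n=3 → 4; n=4 → 4; n=5 → 4; n=6 → 4.
Total orbitals: 4 + 4 + 4 + 4 + 4 = 20.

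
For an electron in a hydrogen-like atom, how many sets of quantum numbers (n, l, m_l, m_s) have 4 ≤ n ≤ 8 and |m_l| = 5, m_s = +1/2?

12

Count contributing orbitals for each principal shell:
n=6 → 2; n=7 → 4; n=8 → 6.
Orbitals: 2 + 4 + 6 = 12. With m_s fixed to +1/2 there is one state per orbital, so 12 states.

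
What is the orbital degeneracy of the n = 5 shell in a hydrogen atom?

25

The n = 5 shell contains n² = 5² = 25 orbitals.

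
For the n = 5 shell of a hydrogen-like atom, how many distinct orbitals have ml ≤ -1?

10

The n = 5 shell has l = 0 through 4; check each.
The (l, ml) pairs meeting ml ≤ -1 give: l=1 → 1; l=2 → 2; l=3 → 3; l=4 → 4.
Total orbitals: 1 + 2 + 3 + 4 = 10.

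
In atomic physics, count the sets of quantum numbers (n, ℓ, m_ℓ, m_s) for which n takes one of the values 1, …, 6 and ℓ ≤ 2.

82

Count contributing orbitals for each principal shell:
n=1 → 1; n=2 → 4; n=3 → 9; n=4 → 9; n=5 → 9; n=6 → 9.
Orbitals: 1 + 4 + 9 + 9 + 9 + 9 = 41. Including both spin states (m_s = ±1/2) gives 2 × 41 = 82 states.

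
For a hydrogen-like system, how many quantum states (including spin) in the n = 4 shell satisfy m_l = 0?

8

For n = 4, l ranges over 0 … 3.
Contributions: l=0 → 1; l=1 → 1; l=2 → 1; l=3 → 1.
Orbitals: 1 + 1 + 1 + 1 = 4. Each orbital carries two spin states, so 4 × 2 = 8 states.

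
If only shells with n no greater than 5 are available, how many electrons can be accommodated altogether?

110

Total orbitals = 1² + 2² + 3² + 4² + 5² = 55. Doubling for spin gives 110 electrons.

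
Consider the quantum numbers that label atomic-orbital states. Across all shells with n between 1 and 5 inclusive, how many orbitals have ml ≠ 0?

40

Count contributing orbitals for each principal shell:
n=2 → 2; n=3 → 6; n=4 → 12; n=5 → 20.
Total orbitals: 2 + 6 + 12 + 20 = 40.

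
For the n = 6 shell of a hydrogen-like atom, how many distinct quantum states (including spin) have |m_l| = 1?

For n = 6, l ranges over 0 … 5.
Orbitals with |m_l| = 1, by l: l=1 → 2; l=2 → 2; l=3 → 2; l=4 → 2; l=5 → 2.
Orbitals: 2 + 2 + 2 + 2 + 2 = 10. Each orbital carries two spin states, so 10 × 2 = 20 states.

20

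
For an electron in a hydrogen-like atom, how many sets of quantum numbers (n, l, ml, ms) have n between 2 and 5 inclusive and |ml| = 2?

Go shell by shell, enumerating (l, ml) with |ml| = 2:
n=3 → 2; n=4 → 4; n=5 → 6.
Orbitals: 2 + 4 + 6 = 12. Including both spin states (ms = ±1/2) gives 2 × 12 = 24 states.

24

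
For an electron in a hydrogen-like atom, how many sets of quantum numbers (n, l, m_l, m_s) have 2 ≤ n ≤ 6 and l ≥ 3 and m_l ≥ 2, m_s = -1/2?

16

Per-shell orbital counts meeting the constraint:
n=4 → 2; n=5 → 5; n=6 → 9.
Orbitals: 2 + 5 + 9 = 16. With m_s fixed to -1/2 there is one state per orbital, so 16 states.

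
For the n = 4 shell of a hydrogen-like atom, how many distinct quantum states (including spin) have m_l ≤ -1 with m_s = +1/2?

The n = 4 shell has l = 0 through 3; check each.
Per l-value: l=1 → 1; l=2 → 2; l=3 → 3.
Orbitals: 1 + 2 + 3 = 6. With m_s fixed to a single value there is one state per orbital, giving 6 states.

6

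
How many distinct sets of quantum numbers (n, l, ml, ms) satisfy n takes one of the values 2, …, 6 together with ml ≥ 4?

Work shell by shell — for each n, count the (l, ml) pairs that satisfy ml ≥ 4:
n=5 → 1; n=6 → 3.
Orbitals: 1 + 3 = 4. Including both spin states (ms = ±1/2) gives 2 × 4 = 8 states.

8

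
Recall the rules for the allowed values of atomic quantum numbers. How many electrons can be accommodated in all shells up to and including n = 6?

182

Total orbitals = 1² + 2² + 3² + 4² + 5² + 6² = 91. Doubling for spin gives 182 electrons.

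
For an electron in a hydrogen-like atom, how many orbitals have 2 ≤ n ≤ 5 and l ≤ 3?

45

Treat each shell separately and count matching orbitals:
n=2 → 4; n=3 → 9; n=4 → 16; n=5 → 16.
Total orbitals: 4 + 9 + 16 + 16 = 45.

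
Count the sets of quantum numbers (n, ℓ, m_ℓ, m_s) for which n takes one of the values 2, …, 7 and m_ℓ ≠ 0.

224

Treat each shell separately and count matching orbitals:
n=2 → 2; n=3 → 6; n=4 → 12; n=5 → 20; n=6 → 30; n=7 → 42.
Orbitals: 2 + 6 + 12 + 20 + 30 + 42 = 112. Including both spin states (m_s = ±1/2) gives 2 × 112 = 224 states.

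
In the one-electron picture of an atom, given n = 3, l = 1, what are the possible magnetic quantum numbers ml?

ml takes every integer from −l to +l. With l = 1 that gives the 3 values -1, 0, 1.

-1, 0, 1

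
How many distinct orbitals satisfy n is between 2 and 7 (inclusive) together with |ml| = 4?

Count contributing orbitals for each principal shell:
n=5 → 2; n=6 → 4; n=7 → 6.
Total orbitals: 2 + 4 + 6 = 12.

12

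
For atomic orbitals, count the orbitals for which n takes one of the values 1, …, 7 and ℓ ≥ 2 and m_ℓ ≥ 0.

65

Go shell by shell, enumerating (ℓ, m_ℓ) with ℓ ≥ 2 and m_ℓ ≥ 0:
n=3 → 3; n=4 → 7; n=5 → 12; n=6 → 18; n=7 → 25.
Total orbitals: 3 + 7 + 12 + 18 + 25 = 65.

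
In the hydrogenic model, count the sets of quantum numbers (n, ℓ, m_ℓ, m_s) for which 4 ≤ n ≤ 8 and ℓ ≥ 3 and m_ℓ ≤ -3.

70

For each n in the range, tally the orbitals obeying ℓ ≥ 3 and m_ℓ ≤ -3:
n=4 → 1; n=5 → 3; n=6 → 6; n=7 → 10; n=8 → 15.
Orbitals: 1 + 3 + 6 + 10 + 15 = 35. Including both spin states (m_s = ±1/2) gives 2 × 35 = 70 states.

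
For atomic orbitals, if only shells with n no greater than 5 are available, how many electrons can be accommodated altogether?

110

Total orbitals = 1² + 2² + 3² + 4² + 5² = 55. Doubling for spin gives 110 electrons.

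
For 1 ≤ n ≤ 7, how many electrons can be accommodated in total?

Total orbitals = 1² + 2² + 3² + 4² + 5² + 6² + 7² = 140. Doubling for spin gives 280 electrons.

280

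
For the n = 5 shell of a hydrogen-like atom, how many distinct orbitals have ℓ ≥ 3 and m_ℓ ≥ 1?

7

With n = 5 the allowed ℓ are 0, 1, …, 4.
The (ℓ, m_ℓ) pairs meeting ℓ ≥ 3 and m_ℓ ≥ 1 give: ℓ=3 → 3; ℓ=4 → 4.
Total orbitals: 3 + 4 = 7.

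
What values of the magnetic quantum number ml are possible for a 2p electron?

-1, 0, 1

The 2p subshell has l = 1, and ml takes every integer from −l to +l. With l = 1 that gives the 3 values -1, 0, 1.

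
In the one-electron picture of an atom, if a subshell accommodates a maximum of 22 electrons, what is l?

l = 5 (h)

2(2l+1) = 22 ⇒ 2l+1 = 11 ⇒ l = 5.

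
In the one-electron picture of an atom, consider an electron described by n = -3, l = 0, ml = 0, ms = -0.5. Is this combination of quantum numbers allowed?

The principal quantum number must be a positive integer (n ≥ 1), but here n = -3.

Not allowed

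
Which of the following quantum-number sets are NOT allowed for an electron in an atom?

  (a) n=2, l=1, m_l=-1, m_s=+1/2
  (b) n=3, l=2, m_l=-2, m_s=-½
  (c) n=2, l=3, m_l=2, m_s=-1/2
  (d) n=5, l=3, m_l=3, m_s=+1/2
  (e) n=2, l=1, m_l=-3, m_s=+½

(c) and (e)

(c) has l = 3 ≥ n = 2, violating 0 ≤ l ≤ n−1.
(e) has |m_l| = 3 > l = 1, violating −l ≤ m_l ≤ l.
The remaining sets (a), (b), (d) satisfy all four rules.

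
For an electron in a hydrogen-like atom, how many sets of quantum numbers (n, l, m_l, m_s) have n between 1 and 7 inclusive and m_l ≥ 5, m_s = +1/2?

4

Count contributing orbitals for each principal shell:
n=6 → 1; n=7 → 3.
Orbitals: 1 + 3 = 4. With m_s fixed to +1/2 there is one state per orbital, so 4 states.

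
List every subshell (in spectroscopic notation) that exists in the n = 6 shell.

For n = 6, ℓ runs from 0 to 5. In spectroscopic notation ℓ = 0,1,2,… ↔ s,p,d,f,g,h,i, so the subshells are 6s, 6p, 6d, 6f, 6g, 6h.

6s, 6p, 6d, 6f, 6g, 6h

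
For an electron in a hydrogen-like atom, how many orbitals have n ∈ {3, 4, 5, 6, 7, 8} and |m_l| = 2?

Work shell by shell — for each n, count the (l, m_l) pairs that satisfy |m_l| = 2:
n=3 → 2; n=4 → 4; n=5 → 6; n=6 → 8; n=7 → 10; n=8 → 12.
Total orbitals: 2 + 4 + 6 + 8 + 10 + 12 = 42.

42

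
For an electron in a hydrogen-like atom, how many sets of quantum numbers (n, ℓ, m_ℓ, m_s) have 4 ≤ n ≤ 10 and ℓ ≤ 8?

Count contributing orbitals for each principal shell:
n=4 → 16; n=5 → 25; n=6 → 36; n=7 → 49; n=8 → 64; n=9 → 81; n=10 → 81.
Orbitals: 16 + 25 + 36 + 49 + 64 + 81 + 81 = 352. Including both spin states (m_s = ±1/2) gives 2 × 352 = 704 states.

704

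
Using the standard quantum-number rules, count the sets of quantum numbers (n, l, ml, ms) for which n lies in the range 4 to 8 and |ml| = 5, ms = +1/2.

For each n in the range, tally the orbitals obeying |ml| = 5:
n=6 → 2; n=7 → 4; n=8 → 6.
Orbitals: 2 + 4 + 6 = 12. With ms fixed to +1/2 there is one state per orbital, so 12 states.

12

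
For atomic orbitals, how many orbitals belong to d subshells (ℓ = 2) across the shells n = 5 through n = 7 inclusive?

15

A d subshell (ℓ = 2) exists for every n ≥ 3, so shells n = 5, 6, 7 each contribute one — 3 subshells.
Since each d subshell has 2·2+1 = 5 orbitals, the total is 3 × 5 = 15.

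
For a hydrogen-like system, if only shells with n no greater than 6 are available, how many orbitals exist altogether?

91

Total orbitals = 1² + 2² + 3² + 4² + 5² + 6² = 91.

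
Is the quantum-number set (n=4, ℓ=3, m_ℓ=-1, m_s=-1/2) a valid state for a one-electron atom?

n = 4 is a positive integer. ℓ = 3 satisfies 0 ≤ ℓ ≤ n−1 = 3. m_ℓ = -1 lies in the range −ℓ … +ℓ (here −3 … 3). m_s = -1/2 is one of ±1/2.
All four constraints are satisfied.

Yes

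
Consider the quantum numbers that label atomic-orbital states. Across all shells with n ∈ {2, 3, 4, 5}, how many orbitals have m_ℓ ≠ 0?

Work shell by shell — for each n, count the (ℓ, m_ℓ) pairs that satisfy m_ℓ ≠ 0:
n=2 → 2; n=3 → 6; n=4 → 12; n=5 → 20.
Total orbitals: 2 + 6 + 12 + 20 = 40.

40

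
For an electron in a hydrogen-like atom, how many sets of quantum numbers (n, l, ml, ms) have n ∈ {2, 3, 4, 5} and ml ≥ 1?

Treat each shell separately and count matching orbitals:
n=2 → 1; n=3 → 3; n=4 → 6; n=5 → 10.
Orbitals: 1 + 3 + 6 + 10 = 20. Including both spin states (ms = ±1/2) gives 2 × 20 = 40 states.

40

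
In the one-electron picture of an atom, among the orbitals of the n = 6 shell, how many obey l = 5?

Go through l = 0, …, 5 (the values permitted for n = 6).
The (l, m_l) pairs meeting l = 5 give: l=5 → 11.
Total orbitals: 11.

11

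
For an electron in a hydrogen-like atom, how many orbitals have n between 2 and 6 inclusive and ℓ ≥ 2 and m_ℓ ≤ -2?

Per-shell orbital counts meeting the constraint:
n=3 → 1; n=4 → 3; n=5 → 6; n=6 → 10.
Total orbitals: 1 + 3 + 6 + 10 = 20.

20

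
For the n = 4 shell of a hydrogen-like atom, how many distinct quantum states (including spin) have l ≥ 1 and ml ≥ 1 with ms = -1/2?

Go through l = 0, …, 3 (the values permitted for n = 4).
The (l, ml) pairs meeting l ≥ 1 and ml ≥ 1 give: l=1 → 1; l=2 → 2; l=3 → 3.
Orbitals: 1 + 2 + 3 = 6. With ms fixed to a single value there is one state per orbital, giving 6 states.

6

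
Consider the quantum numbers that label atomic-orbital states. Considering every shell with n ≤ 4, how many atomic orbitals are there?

Total orbitals = 1² + 2² + 3² + 4² = 30.

30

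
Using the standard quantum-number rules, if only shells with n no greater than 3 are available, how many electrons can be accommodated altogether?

28

Total orbitals = 1² + 2² + 3² = 14. Doubling for spin gives 28 electrons.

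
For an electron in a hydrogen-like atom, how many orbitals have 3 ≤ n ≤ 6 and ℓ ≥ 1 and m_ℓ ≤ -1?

34

Go shell by shell, enumerating (ℓ, m_ℓ) with ℓ ≥ 1 and m_ℓ ≤ -1:
n=3 → 3; n=4 → 6; n=5 → 10; n=6 → 15.
Total orbitals: 3 + 6 + 10 + 15 = 34.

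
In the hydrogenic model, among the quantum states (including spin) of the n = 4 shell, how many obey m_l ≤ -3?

Contributions: l=3 → 1.
Orbitals: 1. Each orbital carries two spin states, so 1 × 2 = 2 states.

2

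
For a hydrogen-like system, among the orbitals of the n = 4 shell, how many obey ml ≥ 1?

6

For n = 4, l ranges over 0 … 3.
Contributions: l=1 → 1; l=2 → 2; l=3 → 3.
Total orbitals: 1 + 2 + 3 = 6.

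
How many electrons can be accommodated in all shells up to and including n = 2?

10

Total orbitals = 1² + 2² = 5. Doubling for spin gives 10 electrons.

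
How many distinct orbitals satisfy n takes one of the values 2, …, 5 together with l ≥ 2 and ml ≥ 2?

Go shell by shell, enumerating (l, ml) with l ≥ 2 and ml ≥ 2:
n=3 → 1; n=4 → 3; n=5 → 6.
Total orbitals: 1 + 3 + 6 = 10.

10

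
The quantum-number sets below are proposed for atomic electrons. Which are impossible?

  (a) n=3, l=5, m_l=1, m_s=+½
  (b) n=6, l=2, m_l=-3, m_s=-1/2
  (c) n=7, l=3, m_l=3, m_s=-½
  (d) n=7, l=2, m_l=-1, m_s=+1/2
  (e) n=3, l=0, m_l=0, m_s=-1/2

(a) has l = 5 ≥ n = 3, violating 0 ≤ l ≤ n−1.
(b) has |m_l| = 3 > l = 2, violating −l ≤ m_l ≤ l.
The remaining sets (c), (d), (e) satisfy all four rules.

(a) and (b)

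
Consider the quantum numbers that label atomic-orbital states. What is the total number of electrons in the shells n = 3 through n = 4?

Shell n has n² orbitals: 3²=9 + 4²=16 = 25 orbitals.
Two spin states per orbital: 2 × 25 = 50 electrons.

50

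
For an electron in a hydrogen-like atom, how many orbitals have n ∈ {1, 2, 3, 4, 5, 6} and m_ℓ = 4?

Work shell by shell — for each n, count the (ℓ, m_ℓ) pairs that satisfy m_ℓ = 4:
n=5 → 1; n=6 → 2.
Total orbitals: 1 + 2 = 3.

3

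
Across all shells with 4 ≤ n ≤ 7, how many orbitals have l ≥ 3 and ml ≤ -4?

Work shell by shell — for each n, count the (l, ml) pairs that satisfy l ≥ 3 and ml ≤ -4:
n=5 → 1; n=6 → 3; n=7 → 6.
Total orbitals: 1 + 3 + 6 = 10.

10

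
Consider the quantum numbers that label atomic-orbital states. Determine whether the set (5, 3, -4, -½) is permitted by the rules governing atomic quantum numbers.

Not allowed

The magnetic quantum number must satisfy −l ≤ m_l ≤ l. With l = 3, m_l can only be -3, -2, -1, 0, 1, 2, 3, so m_l = -4 is forbidden.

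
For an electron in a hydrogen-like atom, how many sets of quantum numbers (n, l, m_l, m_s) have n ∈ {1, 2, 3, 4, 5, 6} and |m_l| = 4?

12

Work shell by shell — for each n, count the (l, m_l) pairs that satisfy |m_l| = 4:
n=5 → 2; n=6 → 4.
Orbitals: 2 + 4 = 6. Including both spin states (m_s = ±1/2) gives 2 × 6 = 12 states.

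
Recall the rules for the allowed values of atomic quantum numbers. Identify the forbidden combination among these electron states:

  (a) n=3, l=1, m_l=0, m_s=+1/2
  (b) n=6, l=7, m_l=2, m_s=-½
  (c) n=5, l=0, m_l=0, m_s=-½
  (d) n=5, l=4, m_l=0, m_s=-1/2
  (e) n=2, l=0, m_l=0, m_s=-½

(b)

(b) has l = 7 ≥ n = 6, violating 0 ≤ l ≤ n−1.
The remaining sets (a), (c), (d), (e) satisfy all four rules.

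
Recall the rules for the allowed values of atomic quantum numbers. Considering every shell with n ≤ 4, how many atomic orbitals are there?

Total orbitals = 1² + 2² + 3² + 4² = 30.

30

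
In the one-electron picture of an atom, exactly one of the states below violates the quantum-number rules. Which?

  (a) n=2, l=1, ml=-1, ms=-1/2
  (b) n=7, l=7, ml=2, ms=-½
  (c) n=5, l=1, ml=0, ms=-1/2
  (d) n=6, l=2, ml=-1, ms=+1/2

(b) has l = 7 ≥ n = 7, violating 0 ≤ l ≤ n−1.
The remaining sets (a), (c), (d) satisfy all four rules.

(b)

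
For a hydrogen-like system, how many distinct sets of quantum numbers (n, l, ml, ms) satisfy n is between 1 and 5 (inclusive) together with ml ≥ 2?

20

Work shell by shell — for each n, count the (l, ml) pairs that satisfy ml ≥ 2:
n=3 → 1; n=4 → 3; n=5 → 6.
Orbitals: 1 + 3 + 6 = 10. Including both spin states (ms = ±1/2) gives 2 × 10 = 20 states.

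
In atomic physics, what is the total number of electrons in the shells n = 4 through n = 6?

154

Shell n has n² orbitals: 4²=16 + 5²=25 + 6²=36 = 77 orbitals.
Two spin states per orbital: 2 × 77 = 154 electrons.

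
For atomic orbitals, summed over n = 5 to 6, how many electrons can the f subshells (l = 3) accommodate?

28

An f subshell (l = 3) exists for every n ≥ 4, so shells n = 5, 6 each contribute one — 2 subshells.
Since each f subshell holds 2(2·3+1) = 14 electrons, the total is 2 × 14 = 28.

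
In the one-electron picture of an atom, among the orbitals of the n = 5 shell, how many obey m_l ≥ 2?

6

With n = 5 the allowed l are 0, 1, …, 4.
Contributions: l=2 → 1; l=3 → 2; l=4 → 3.
Total orbitals: 1 + 2 + 3 = 6.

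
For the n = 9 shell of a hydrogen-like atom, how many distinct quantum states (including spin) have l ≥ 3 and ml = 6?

Contributions: l=6 → 1; l=7 → 1; l=8 → 1.
Orbitals: 1 + 1 + 1 = 3. Each orbital carries two spin states, so 3 × 2 = 6 states.

6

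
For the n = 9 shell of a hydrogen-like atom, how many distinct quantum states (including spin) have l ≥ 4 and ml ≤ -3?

Per l-value: l=4 → 2; l=5 → 3; l=6 → 4; l=7 → 5; l=8 → 6.
Orbitals: 2 + 3 + 4 + 5 + 6 = 20. Each orbital carries two spin states, so 20 × 2 = 40 states.

40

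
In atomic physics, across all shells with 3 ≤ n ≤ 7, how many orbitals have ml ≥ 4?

Work shell by shell — for each n, count the (l, ml) pairs that satisfy ml ≥ 4:
n=5 → 1; n=6 → 3; n=7 → 6.
Total orbitals: 1 + 3 + 6 = 10.

10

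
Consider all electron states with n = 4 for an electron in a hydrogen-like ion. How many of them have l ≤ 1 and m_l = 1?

2

Go through l = 0, …, 3 (the values permitted for n = 4).
Contributions: l=1 → 1.
Orbitals: 1. Each orbital carries two spin states, so 1 × 2 = 2 states.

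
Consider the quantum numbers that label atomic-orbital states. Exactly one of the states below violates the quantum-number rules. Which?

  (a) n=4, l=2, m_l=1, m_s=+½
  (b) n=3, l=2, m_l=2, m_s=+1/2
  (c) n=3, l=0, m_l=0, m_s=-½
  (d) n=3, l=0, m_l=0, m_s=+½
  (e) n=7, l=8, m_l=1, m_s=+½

(e)

(e) has l = 8 ≥ n = 7, violating 0 ≤ l ≤ n−1.
The remaining sets (a), (b), (c), (d) satisfy all four rules.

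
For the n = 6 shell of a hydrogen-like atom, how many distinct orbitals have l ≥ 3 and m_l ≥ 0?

15

The n = 6 shell has l = 0 through 5; check each.
Contributions: l=3 → 4; l=4 → 5; l=5 → 6.
Total orbitals: 4 + 5 + 6 = 15.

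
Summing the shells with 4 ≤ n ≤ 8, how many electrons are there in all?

380

Shell n has n² orbitals: 4²=16 + 5²=25 + 6²=36 + 7²=49 + 8²=64 = 190 orbitals.
Two spin states per orbital: 2 × 190 = 380 electrons.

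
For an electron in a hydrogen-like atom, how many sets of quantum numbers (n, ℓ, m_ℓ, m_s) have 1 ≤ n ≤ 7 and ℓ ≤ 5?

Work shell by shell — for each n, count the (ℓ, m_ℓ) pairs that satisfy ℓ ≤ 5:
n=1 → 1; n=2 → 4; n=3 → 9; n=4 → 16; n=5 → 25; n=6 → 36; n=7 → 36.
Orbitals: 1 + 4 + 9 + 16 + 25 + 36 + 36 = 127. Including both spin states (m_s = ±1/2) gives 2 × 127 = 254 states.

254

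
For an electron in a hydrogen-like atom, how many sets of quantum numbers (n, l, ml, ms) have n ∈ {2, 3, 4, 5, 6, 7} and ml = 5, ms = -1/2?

Go shell by shell, enumerating (l, ml) with ml = 5:
n=6 → 1; n=7 → 2.
Orbitals: 1 + 2 = 3. With ms fixed to -1/2 there is one state per orbital, so 3 states.

3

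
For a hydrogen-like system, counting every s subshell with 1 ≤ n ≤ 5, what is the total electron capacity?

10

An s subshell (l = 0) exists for every n ≥ 1, so shells n = 1, 2, 3, 4, 5 each contribute one — 5 subshells.
Since each s subshell holds 2(2·0+1) = 2 electrons, the total is 5 × 2 = 10.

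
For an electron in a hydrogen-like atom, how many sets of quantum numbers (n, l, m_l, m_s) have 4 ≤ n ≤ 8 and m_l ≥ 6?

Work shell by shell — for each n, count the (l, m_l) pairs that satisfy m_l ≥ 6:
n=7 → 1; n=8 → 3.
Orbitals: 1 + 3 = 4. Including both spin states (m_s = ±1/2) gives 2 × 4 = 8 states.

8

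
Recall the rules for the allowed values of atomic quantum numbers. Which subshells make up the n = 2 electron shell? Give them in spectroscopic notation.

For n = 2, l runs from 0 to 1. In spectroscopic notation l = 0,1,2,… ↔ s,p,d,f,g,h,i, so the subshells are 2s, 2p.

2s, 2p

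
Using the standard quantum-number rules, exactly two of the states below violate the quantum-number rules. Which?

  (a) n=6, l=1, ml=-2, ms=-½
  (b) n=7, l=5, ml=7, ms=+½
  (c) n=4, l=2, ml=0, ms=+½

(a) has |ml| = 2 > l = 1, violating −l ≤ ml ≤ l.
(b) has |ml| = 7 > l = 5, violating −l ≤ ml ≤ l.
The remaining set (c) satisfies all four rules.

(a) and (b)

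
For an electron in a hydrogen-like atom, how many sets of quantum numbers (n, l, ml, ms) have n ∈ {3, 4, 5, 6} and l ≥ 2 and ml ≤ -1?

60

Per-shell orbital counts meeting the constraint:
n=3 → 2; n=4 → 5; n=5 → 9; n=6 → 14.
Orbitals: 2 + 5 + 9 + 14 = 30. Including both spin states (ms = ±1/2) gives 2 × 30 = 60 states.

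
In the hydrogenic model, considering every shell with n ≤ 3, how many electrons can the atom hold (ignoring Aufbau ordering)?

28

Total orbitals = 1² + 2² + 3² = 14. Doubling for spin gives 28 electrons.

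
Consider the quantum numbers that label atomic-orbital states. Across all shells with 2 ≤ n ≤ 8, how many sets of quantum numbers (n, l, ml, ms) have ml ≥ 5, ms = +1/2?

Treat each shell separately and count matching orbitals:
n=6 → 1; n=7 → 3; n=8 → 6.
Orbitals: 1 + 3 + 6 = 10. With ms fixed to +1/2 there is one state per orbital, so 10 states.

10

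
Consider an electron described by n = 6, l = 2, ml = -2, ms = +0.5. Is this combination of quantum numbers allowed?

Valid

n = 6 is a positive integer. l = 2 satisfies 0 ≤ l ≤ n−1 = 5. ml = -2 lies in the range −l … +l (here −2 … 2). ms = +1/2 is one of ±1/2.
All four constraints are satisfied.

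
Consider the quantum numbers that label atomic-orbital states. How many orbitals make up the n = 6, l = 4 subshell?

9

A subshell has 2l+1 orbitals; with l = 4, that's 9.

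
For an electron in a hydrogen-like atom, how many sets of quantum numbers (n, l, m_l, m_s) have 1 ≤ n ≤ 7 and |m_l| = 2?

60

Work shell by shell — for each n, count the (l, m_l) pairs that satisfy |m_l| = 2:
n=3 → 2; n=4 → 4; n=5 → 6; n=6 → 8; n=7 → 10.
Orbitals: 2 + 4 + 6 + 8 + 10 = 30. Including both spin states (m_s = ±1/2) gives 2 × 30 = 60 states.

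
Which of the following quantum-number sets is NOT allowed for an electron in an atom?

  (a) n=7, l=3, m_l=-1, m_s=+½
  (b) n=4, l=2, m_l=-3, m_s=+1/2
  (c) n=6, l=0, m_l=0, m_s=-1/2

(b)

(b) has |m_l| = 3 > l = 2, violating −l ≤ m_l ≤ l.
The remaining sets (a), (c) satisfy all four rules.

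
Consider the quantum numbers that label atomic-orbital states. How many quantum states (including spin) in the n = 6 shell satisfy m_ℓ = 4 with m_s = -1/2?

2

With n = 6 the allowed ℓ are 0, 1, …, 5.
Orbitals with m_ℓ = 4, by ℓ: ℓ=4 → 1; ℓ=5 → 1.
Orbitals: 1 + 1 = 2. With m_s fixed to a single value there is one state per orbital, giving 2 states.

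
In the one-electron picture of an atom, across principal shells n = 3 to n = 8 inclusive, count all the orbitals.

Shell n has n² orbitals: 3²=9 + 4²=16 + 5²=25 + 6²=36 + 7²=49 + 8²=64 = 199 orbitals.

199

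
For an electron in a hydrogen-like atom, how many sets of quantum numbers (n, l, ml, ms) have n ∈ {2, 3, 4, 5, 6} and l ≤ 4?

For each n in the range, tally the orbitals obeying l ≤ 4:
n=2 → 4; n=3 → 9; n=4 → 16; n=5 → 25; n=6 → 25.
Orbitals: 4 + 9 + 16 + 25 + 25 = 79. Including both spin states (ms = ±1/2) gives 2 × 79 = 158 states.

158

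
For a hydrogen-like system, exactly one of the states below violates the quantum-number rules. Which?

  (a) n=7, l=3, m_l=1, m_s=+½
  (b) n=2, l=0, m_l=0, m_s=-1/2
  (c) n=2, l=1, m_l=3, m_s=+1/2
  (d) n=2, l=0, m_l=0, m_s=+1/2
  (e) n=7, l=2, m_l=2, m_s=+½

(c) has |m_l| = 3 > l = 1, violating −l ≤ m_l ≤ l.
The remaining sets (a), (b), (d), (e) satisfy all four rules.

(c)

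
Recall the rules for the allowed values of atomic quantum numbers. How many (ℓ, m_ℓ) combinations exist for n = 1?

1

The n = 1 shell contains n² = 1² = 1 orbital.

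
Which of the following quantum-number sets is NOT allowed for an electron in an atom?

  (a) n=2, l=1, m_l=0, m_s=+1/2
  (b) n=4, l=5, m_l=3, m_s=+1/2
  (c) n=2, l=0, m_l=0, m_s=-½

(b)

(b) has l = 5 ≥ n = 4, violating 0 ≤ l ≤ n−1.
The remaining sets (a), (c) satisfy all four rules.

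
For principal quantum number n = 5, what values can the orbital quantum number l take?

l is an integer with 0 ≤ l ≤ n−1, so for n = 5: l = 0, 1, 2, 3, 4.

0, 1, 2, 3, 4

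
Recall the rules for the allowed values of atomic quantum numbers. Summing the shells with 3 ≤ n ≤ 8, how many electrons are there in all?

398

Shell n has n² orbitals: 3²=9 + 4²=16 + 5²=25 + 6²=36 + 7²=49 + 8²=64 = 199 orbitals.
Two spin states per orbital: 2 × 199 = 398 electrons.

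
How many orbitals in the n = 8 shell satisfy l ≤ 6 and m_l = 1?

6

Go through l = 0, …, 7 (the values permitted for n = 8).
Orbitals with l ≤ 6 and m_l = 1, by l: l=1 → 1; l=2 → 1; l=3 → 1; l=4 → 1; l=5 → 1; l=6 → 1.
Total orbitals: 1 + 1 + 1 + 1 + 1 + 1 = 6.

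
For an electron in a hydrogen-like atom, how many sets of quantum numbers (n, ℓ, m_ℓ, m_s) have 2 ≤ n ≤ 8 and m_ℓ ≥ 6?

8

Work shell by shell — for each n, count the (ℓ, m_ℓ) pairs that satisfy m_ℓ ≥ 6:
n=7 → 1; n=8 → 3.
Orbitals: 1 + 3 = 4. Including both spin states (m_s = ±1/2) gives 2 × 4 = 8 states.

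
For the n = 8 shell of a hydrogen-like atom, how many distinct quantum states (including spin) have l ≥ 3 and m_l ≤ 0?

Go through l = 0, …, 7 (the values permitted for n = 8).
Contributions: l=3 → 4; l=4 → 5; l=5 → 6; l=6 → 7; l=7 → 8.
Orbitals: 4 + 5 + 6 + 7 + 8 = 30. Each orbital carries two spin states, so 30 × 2 = 60 states.

60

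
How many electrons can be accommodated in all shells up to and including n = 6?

182

Total orbitals = 1² + 2² + 3² + 4² + 5² + 6² = 91. Doubling for spin gives 182 electrons.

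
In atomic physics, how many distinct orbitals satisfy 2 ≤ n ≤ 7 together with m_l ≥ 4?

10

Treat each shell separately and count matching orbitals:
n=5 → 1; n=6 → 3; n=7 → 6.
Total orbitals: 1 + 3 + 6 = 10.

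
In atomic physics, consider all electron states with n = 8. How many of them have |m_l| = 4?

16

The n = 8 shell has l = 0 through 7; check each.
The (l, m_l) pairs meeting |m_l| = 4 give: l=4 → 2; l=5 → 2; l=6 → 2; l=7 → 2.
Orbitals: 2 + 2 + 2 + 2 = 8. Each orbital carries two spin states, so 8 × 2 = 16 states.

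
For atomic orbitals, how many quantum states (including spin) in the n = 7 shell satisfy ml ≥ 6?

The n = 7 shell has l = 0 through 6; check each.
Per l-value: l=6 → 1.
Orbitals: 1. Each orbital carries two spin states, so 1 × 2 = 2 states.

2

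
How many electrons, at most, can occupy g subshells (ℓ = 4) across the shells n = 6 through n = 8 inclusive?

54

A g subshell (ℓ = 4) exists for every n ≥ 5, so shells n = 6, 7, 8 each contribute one — 3 subshells.
Since each g subshell holds 2(2·4+1) = 18 electrons, the total is 3 × 18 = 54.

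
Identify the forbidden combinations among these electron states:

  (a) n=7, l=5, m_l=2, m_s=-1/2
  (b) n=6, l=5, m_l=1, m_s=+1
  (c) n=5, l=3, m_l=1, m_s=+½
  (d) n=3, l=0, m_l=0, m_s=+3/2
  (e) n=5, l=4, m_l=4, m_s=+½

(b) has m_s = +1, but an electron's spin must be ±1/2.
(d) has m_s = +3/2, but an electron's spin must be ±1/2.
The remaining sets (a), (c), (e) satisfy all four rules.

(b) and (d)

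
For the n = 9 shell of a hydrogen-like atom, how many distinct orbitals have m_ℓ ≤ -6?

Orbitals with m_ℓ ≤ -6, by ℓ: ℓ=6 → 1; ℓ=7 → 2; ℓ=8 → 3.
Total orbitals: 1 + 2 + 3 = 6.

6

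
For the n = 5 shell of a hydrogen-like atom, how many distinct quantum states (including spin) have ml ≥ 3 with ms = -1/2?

3

For n = 5, l ranges over 0 … 4.
Contributions: l=3 → 1; l=4 → 2.
Orbitals: 1 + 2 = 3. With ms fixed to a single value there is one state per orbital, giving 3 states.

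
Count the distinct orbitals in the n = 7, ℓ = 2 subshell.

5

A subshell has 2ℓ+1 orbitals; with ℓ = 2, that's 5.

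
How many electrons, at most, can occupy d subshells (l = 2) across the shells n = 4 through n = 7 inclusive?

40

A d subshell (l = 2) exists for every n ≥ 3, so shells n = 4, 5, 6, 7 each contribute one — 4 subshells.
Since each d subshell holds 2(2·2+1) = 10 electrons, the total is 4 × 10 = 40.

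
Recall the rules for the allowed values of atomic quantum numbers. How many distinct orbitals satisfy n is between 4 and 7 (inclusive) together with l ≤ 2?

36

Go shell by shell, enumerating (l, m_l) with l ≤ 2:
n=4 → 9; n=5 → 9; n=6 → 9; n=7 → 9.
Total orbitals: 9 + 9 + 9 + 9 = 36.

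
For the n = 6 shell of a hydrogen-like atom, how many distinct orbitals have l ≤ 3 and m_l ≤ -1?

With n = 6 the allowed l are 0, 1, …, 5.
Per l-value: l=1 → 1; l=2 → 2; l=3 → 3.
Total orbitals: 1 + 2 + 3 = 6.

6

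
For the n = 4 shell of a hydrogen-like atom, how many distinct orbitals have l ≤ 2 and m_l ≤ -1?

3

Go through l = 0, …, 3 (the values permitted for n = 4).
Per l-value: l=1 → 1; l=2 → 2.
Total orbitals: 1 + 2 = 3.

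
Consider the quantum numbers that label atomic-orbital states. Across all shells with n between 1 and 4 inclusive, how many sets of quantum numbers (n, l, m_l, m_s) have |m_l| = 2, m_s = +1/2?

6

Treat each shell separately and count matching orbitals:
n=3 → 2; n=4 → 4.
Orbitals: 2 + 4 = 6. With m_s fixed to +1/2 there is one state per orbital, so 6 states.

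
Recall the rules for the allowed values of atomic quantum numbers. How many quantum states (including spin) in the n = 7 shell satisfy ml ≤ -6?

With n = 7 the allowed l are 0, 1, …, 6.
Orbitals with ml ≤ -6, by l: l=6 → 1.
Orbitals: 1. Each orbital carries two spin states, so 1 × 2 = 2 states.

2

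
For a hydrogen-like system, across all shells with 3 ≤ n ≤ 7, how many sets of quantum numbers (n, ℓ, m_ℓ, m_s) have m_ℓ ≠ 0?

220

Treat each shell separately and count matching orbitals:
n=3 → 6; n=4 → 12; n=5 → 20; n=6 → 30; n=7 → 42.
Orbitals: 6 + 12 + 20 + 30 + 42 = 110. Including both spin states (m_s = ±1/2) gives 2 × 110 = 220 states.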